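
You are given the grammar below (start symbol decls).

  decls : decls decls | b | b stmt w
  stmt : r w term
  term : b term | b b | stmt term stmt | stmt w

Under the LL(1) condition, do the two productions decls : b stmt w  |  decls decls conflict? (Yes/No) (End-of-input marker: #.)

Yes

FIRST(b stmt w) = { b } and FIRST(decls decls) = { b }.
Both contain b, so the two alternatives are not disjoint — LL(1) conflict.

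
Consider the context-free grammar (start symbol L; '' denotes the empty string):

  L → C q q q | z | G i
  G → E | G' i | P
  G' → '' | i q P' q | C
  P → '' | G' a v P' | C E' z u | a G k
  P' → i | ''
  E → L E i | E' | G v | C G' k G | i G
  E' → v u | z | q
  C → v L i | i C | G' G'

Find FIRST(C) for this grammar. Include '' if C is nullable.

{ i, v, '' }

C → v L i contributes {v}.
C → i C contributes {i}.
From C → G' G': G', G' nullable, take FIRST(G') ∪ FIRST(G') = { i, v }; also '' since the whole RHS is nullable.
Union: FIRST(C) = { i, v, '' }.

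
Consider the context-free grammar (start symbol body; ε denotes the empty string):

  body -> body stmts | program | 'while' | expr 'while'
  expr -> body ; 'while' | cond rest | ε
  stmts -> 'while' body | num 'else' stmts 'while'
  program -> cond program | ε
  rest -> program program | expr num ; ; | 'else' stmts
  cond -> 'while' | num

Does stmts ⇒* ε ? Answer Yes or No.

No

Nullable nonterminals: body, expr, program, rest.
No production of stmts has an RHS whose symbols are all nullable, so stmts is not nullable.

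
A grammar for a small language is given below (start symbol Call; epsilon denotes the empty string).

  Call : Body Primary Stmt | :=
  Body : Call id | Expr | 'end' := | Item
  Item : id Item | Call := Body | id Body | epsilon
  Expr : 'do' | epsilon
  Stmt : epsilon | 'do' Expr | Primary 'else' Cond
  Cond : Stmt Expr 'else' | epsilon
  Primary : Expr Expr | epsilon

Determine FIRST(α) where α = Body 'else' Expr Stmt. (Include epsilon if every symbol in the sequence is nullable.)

Add FIRST(Body)\{epsilon} = { 'do', 'else', 'end', :=, id }; Body is nullable, continue.
'else' is a terminal; add {'else'} and stop.

{ 'do', 'else', 'end', :=, id }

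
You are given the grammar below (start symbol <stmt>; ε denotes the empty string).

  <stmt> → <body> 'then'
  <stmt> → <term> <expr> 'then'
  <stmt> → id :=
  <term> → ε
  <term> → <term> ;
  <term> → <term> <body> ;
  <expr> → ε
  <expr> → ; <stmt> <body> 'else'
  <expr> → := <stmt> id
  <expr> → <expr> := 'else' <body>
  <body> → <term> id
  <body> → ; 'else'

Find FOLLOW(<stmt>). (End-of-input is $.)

{ $, ;, id }

<stmt> is the start symbol, so $ ∈ FOLLOW(<stmt>).
In <expr> → ; <stmt> <body> 'else': add FIRST(<body> 'else') = { ;, id }.
In <expr> → := <stmt> id: add FIRST(id) = { id }.
Union: FOLLOW(<stmt>) = { $, ;, id }.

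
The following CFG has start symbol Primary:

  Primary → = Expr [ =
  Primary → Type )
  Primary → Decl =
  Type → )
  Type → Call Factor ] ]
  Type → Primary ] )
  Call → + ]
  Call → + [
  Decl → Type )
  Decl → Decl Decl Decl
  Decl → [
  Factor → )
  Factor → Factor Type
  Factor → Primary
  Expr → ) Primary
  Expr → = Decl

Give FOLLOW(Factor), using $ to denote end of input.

In Type → Call Factor ] ]: add FIRST(] ]) = { ] }.
In Factor → Factor Type: add FIRST(Type) = { ), +, =, [ }.
Union: FOLLOW(Factor) = { ), +, =, [, ] }.

{ ), +, =, [, ] }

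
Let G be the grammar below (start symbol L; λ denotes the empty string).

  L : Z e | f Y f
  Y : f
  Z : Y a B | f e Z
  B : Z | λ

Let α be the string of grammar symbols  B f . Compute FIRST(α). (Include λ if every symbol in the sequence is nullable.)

{ f }

Add FIRST(B)\{λ} = { f }; B is nullable, continue.
f is a terminal; add {f} and stop.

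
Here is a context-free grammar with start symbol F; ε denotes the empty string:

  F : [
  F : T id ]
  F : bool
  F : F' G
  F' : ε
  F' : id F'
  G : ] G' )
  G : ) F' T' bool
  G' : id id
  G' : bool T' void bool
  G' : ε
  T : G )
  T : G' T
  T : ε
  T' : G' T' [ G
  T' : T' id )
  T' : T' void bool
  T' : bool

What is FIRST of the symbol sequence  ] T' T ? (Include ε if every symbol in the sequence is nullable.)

{ ] }

] is a terminal; add {]} and stop.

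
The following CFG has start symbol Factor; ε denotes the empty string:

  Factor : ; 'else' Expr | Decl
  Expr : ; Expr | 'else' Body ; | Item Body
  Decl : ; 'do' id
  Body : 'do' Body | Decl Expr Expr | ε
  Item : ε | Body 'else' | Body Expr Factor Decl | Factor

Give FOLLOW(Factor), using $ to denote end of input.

Factor is the start symbol, so $ ∈ FOLLOW(Factor).
In Item : Body Expr Factor Decl: add FIRST(Decl) = { ; }.
In Item : Factor: Factor is at the end, add FOLLOW(Item) = { $, 'do', 'else', ; }.
Union: FOLLOW(Factor) = { $, 'do', 'else', ; }.

{ $, 'do', 'else', ; }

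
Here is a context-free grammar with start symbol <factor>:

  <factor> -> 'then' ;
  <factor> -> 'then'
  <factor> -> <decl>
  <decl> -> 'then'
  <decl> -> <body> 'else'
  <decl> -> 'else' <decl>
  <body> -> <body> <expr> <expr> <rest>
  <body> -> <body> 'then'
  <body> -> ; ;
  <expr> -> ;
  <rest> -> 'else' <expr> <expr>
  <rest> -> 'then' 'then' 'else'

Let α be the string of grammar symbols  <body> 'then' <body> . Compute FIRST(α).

{ ; }

Add FIRST(<body>) = { ; }; <body> is not nullable, stop.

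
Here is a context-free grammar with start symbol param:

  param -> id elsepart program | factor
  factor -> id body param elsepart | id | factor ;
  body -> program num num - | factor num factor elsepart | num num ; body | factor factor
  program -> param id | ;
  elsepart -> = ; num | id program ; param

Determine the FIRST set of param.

param -> id elsepart program contributes {id}.
From param -> factor: add FIRST(factor) = { id }.
Union: FIRST(param) = { id }.

{ id }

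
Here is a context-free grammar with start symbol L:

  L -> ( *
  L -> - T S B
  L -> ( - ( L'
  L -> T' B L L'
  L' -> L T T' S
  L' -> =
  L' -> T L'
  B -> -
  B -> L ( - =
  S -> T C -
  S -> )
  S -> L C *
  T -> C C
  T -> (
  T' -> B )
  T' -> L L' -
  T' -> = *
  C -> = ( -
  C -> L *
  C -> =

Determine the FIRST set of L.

{ (, -, = }

L -> ( * contributes {(}.
L -> - T S B contributes {-}.
L -> ( - ( L' contributes {(}.
From L -> T' B L L': add FIRST(T') = { (, -, = }.
Union: FIRST(L) = { (, -, = }.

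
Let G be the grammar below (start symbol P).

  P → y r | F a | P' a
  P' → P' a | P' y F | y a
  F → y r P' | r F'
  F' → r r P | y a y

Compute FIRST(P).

P → y r contributes {y}.
From P → F a: add FIRST(F) = { r, y }.
From P → P' a: add FIRST(P') = { y }.
Union: FIRST(P) = { r, y }.

{ r, y }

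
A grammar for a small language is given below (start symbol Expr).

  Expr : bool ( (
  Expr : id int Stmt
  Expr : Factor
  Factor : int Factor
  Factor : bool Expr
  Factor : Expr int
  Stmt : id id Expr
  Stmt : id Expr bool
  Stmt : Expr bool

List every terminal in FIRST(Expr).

{ bool, id, int }

Expr : bool ( ( contributes {bool}.
Expr : id int Stmt contributes {id}.
From Expr : Factor: add FIRST(Factor) = { bool, id, int }.
Union: FIRST(Expr) = { bool, id, int }.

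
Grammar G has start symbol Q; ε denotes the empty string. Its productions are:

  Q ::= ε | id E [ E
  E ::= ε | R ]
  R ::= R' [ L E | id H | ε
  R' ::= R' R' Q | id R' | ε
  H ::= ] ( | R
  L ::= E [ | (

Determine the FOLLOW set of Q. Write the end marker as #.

{ #, [, id }

Q is the start symbol, so # ∈ FOLLOW(Q).
In R' ::= R' R' Q: Q is at the end, add FOLLOW(R') = { [, id }.
Union: FOLLOW(Q) = { #, [, id }.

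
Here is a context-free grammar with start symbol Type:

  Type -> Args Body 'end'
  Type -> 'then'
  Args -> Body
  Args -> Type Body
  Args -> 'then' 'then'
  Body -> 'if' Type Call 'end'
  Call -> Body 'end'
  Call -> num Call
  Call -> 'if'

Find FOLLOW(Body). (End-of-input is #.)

{ 'end', 'if' }

In Type -> Args Body 'end': add FIRST('end') = { 'end' }.
In Args -> Body: Body is at the end, add FOLLOW(Args) = { 'if' }.
In Args -> Type Body: Body is at the end, add FOLLOW(Args) = { 'if' }.
In Call -> Body 'end': add FIRST('end') = { 'end' }.
Union: FOLLOW(Body) = { 'end', 'if' }.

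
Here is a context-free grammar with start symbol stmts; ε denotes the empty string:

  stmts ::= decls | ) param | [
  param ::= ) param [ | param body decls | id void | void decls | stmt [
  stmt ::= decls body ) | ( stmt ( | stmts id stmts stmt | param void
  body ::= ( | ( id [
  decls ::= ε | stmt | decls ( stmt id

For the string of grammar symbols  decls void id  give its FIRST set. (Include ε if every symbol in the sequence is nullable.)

Add FIRST(decls)\{ε} = { (, ), [, id, void }; decls is nullable, continue.
void is a terminal; add {void} and stop.

{ (, ), [, id, void }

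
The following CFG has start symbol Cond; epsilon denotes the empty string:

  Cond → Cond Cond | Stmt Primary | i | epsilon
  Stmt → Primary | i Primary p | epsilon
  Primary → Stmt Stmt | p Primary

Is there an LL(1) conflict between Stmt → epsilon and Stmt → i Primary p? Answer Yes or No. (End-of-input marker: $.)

Yes

FIRST(epsilon) = { epsilon } and FIRST(i Primary p) = { i }.
The first alternative is nullable and FOLLOW(Stmt) = { $, i, p } shares i with FIRST of the second — conflict.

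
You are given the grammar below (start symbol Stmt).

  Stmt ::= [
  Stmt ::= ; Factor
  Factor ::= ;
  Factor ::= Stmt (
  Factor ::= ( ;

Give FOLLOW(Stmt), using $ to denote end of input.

Stmt is the start symbol, so $ ∈ FOLLOW(Stmt).
In Factor ::= Stmt (: add FIRST(() = { ( }.
Union: FOLLOW(Stmt) = { $, ( }.

{ $, ( }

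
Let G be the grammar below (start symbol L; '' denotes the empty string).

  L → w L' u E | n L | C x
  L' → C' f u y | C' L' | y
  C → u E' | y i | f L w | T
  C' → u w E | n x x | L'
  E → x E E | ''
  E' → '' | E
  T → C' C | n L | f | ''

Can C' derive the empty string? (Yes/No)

No

Nullable nonterminals: C, E, E', T.
No production of C' has an RHS whose symbols are all nullable, so C' is not nullable.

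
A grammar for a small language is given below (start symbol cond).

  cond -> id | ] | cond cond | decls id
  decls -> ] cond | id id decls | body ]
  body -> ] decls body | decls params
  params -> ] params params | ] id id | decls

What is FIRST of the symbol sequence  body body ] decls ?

{ ], id }

Add FIRST(body) = { ], id }; body is not nullable, stop.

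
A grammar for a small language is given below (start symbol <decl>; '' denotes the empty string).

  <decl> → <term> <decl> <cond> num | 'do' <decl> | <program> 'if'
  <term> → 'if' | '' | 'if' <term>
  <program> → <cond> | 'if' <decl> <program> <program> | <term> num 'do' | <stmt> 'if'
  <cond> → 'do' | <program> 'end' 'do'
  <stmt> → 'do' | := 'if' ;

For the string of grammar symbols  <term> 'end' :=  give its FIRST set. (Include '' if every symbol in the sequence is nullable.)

Add FIRST(<term>)\{''} = { 'if' }; <term> is nullable, continue.
'end' is a terminal; add {'end'} and stop.

{ 'end', 'if' }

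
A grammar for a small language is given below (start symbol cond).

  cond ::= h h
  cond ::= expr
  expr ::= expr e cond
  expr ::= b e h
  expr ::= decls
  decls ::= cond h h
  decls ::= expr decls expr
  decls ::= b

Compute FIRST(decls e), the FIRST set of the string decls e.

{ b, h }

Add FIRST(decls) = { b, h }; decls is not nullable, stop.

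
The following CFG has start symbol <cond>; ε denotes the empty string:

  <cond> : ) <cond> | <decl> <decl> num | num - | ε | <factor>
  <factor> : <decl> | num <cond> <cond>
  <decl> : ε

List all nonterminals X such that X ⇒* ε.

{ <cond>, <decl>, <factor> }

Directly nullable (have an ε-production): <cond>, <decl>.
<factor> : <decl> with every symbol nullable, so <factor> is nullable.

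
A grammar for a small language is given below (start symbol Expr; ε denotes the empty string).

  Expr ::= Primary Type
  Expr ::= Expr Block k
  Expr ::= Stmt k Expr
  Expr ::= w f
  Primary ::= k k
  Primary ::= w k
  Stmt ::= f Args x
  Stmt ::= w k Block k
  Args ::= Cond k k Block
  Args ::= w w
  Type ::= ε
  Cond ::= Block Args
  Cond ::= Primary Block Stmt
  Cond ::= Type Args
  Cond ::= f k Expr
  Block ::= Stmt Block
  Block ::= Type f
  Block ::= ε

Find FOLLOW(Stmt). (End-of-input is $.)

In Expr ::= Stmt k Expr: add FIRST(k Expr) = { k }.
In Cond ::= Primary Block Stmt: Stmt is at the end, add FOLLOW(Cond) = { k }.
In Block ::= Stmt Block: add FIRST(Block)\{ε} = { f, w }.
  Since Block is nullable, also add FOLLOW(Block) = { f, k, w, x }.
Union: FOLLOW(Stmt) = { f, k, w, x }.

{ f, k, w, x }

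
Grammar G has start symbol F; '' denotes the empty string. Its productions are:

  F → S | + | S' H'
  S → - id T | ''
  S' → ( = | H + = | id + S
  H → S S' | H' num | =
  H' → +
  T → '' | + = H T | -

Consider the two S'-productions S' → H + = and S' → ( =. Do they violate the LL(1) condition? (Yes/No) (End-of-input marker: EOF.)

FIRST(H + =) = { (, +, -, =, id } and FIRST(( =) = { ( }.
Both contain (, so the two alternatives are not disjoint — LL(1) conflict.

Yes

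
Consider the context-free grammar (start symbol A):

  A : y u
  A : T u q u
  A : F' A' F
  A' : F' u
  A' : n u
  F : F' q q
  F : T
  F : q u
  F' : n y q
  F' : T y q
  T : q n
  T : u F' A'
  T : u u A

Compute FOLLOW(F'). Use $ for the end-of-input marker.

In A : F' A' F: add FIRST(A' F) = { n, q, u }.
In A' : F' u: add FIRST(u) = { u }.
In F : F' q q: add FIRST(q q) = { q }.
In T : u F' A': add FIRST(A') = { n, q, u }.
Union: FOLLOW(F') = { n, q, u }.

{ n, q, u }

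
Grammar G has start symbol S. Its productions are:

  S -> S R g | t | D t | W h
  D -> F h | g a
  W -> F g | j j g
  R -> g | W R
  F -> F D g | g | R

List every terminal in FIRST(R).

{ g, j }

R -> g contributes {g}.
From R -> W R: add FIRST(W) = { g, j }.
Union: FIRST(R) = { g, j }.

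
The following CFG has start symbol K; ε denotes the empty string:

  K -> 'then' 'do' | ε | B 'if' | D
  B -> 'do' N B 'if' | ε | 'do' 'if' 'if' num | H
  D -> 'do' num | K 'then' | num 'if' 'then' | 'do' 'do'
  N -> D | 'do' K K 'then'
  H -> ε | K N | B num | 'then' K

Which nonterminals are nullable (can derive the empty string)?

{ B, H, K }

Directly nullable (have an ε-production): K, B, H.
No other nonterminal has a production whose RHS symbols are all nullable.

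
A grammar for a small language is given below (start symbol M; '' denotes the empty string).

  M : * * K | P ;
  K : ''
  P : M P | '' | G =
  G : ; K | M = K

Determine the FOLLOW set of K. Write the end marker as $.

In M : * * K: K is at the end, add FOLLOW(M) = { $, *, ;, = }.
In G : ; K: K is at the end, add FOLLOW(G) = { = }.
In G : M = K: K is at the end, add FOLLOW(G) = { = }.
Union: FOLLOW(K) = { $, *, ;, = }.

{ $, *, ;, = }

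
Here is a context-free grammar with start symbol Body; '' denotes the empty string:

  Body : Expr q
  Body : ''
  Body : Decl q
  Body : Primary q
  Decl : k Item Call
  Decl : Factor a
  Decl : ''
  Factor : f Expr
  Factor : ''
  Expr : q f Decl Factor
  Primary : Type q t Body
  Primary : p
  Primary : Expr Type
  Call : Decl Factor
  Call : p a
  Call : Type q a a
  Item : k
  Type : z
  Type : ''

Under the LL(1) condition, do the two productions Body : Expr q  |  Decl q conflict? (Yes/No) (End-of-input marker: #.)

Yes

FIRST(Expr q) = { q } and FIRST(Decl q) = { a, f, k, q }.
Both contain q, so the two alternatives are not disjoint — LL(1) conflict.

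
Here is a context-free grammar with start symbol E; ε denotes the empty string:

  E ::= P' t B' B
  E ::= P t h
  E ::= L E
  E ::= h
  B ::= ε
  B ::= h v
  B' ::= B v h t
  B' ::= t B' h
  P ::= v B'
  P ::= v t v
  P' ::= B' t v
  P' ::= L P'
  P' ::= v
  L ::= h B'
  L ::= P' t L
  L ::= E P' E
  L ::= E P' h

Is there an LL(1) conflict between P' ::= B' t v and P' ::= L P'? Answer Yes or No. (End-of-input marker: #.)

FIRST(B' t v) = { h, t, v } and FIRST(L P') = { h, t, v }.
Both contain h, so the two alternatives are not disjoint — LL(1) conflict.

Yes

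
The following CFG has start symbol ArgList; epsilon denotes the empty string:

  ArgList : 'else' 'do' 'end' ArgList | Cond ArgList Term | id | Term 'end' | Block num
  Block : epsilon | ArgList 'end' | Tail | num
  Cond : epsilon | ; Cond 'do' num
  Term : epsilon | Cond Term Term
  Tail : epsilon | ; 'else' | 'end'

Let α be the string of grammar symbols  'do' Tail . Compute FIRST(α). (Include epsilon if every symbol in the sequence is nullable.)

{ 'do' }

'do' is a terminal; add {'do'} and stop.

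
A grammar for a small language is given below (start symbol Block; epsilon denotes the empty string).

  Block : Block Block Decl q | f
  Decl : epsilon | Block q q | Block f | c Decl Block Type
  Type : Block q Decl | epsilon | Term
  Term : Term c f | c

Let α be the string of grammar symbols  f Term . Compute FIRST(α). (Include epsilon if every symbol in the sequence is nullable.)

f is a terminal; add {f} and stop.

{ f }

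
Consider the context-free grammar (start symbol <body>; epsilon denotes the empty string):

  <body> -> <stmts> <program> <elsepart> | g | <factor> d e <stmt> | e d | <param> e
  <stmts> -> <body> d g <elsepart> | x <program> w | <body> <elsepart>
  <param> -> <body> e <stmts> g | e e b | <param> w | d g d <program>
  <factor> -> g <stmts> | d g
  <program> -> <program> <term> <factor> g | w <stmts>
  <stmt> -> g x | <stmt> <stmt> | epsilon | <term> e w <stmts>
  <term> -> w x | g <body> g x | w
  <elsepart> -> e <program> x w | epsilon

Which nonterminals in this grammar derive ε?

{ <elsepart>, <stmt> }

Directly nullable (have an epsilon-production): <stmt>, <elsepart>.
No other nonterminal has a production whose RHS symbols are all nullable.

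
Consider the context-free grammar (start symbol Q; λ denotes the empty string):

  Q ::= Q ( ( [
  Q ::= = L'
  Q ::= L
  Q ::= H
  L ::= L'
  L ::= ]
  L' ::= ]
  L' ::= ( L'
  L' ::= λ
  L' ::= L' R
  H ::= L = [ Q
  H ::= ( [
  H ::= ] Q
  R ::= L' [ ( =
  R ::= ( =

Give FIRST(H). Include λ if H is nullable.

{ (, =, [, ] }

From H ::= L = [ Q: L nullable, take FIRST(L) ∪ {=} = { (, =, [, ] }.
H ::= ( [ contributes {(}.
H ::= ] Q contributes {]}.
Union: FIRST(H) = { (, =, [, ] }.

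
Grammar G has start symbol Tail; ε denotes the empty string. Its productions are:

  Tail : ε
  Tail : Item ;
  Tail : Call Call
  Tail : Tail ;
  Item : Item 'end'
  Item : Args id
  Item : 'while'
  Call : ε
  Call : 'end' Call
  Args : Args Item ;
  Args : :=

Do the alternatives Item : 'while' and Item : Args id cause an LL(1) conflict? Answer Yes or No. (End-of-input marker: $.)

No

FIRST('while') = { 'while' } and FIRST(Args id) = { := }.
The FIRST sets are disjoint and neither alternative is nullable — no conflict.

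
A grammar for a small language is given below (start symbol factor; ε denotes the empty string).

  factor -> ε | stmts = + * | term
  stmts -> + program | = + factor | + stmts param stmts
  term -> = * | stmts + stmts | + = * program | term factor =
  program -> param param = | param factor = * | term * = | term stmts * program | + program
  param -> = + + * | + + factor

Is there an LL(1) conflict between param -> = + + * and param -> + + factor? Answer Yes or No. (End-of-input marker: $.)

No

FIRST(= + + *) = { = } and FIRST(+ + factor) = { + }.
The FIRST sets are disjoint and neither alternative is nullable — no conflict.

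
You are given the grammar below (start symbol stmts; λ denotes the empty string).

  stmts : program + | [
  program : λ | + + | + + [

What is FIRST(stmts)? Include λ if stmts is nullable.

{ +, [ }

From stmts : program +: program nullable, take FIRST(program) ∪ {+} = { + }.
stmts : [ contributes {[}.
Union: FIRST(stmts) = { +, [ }.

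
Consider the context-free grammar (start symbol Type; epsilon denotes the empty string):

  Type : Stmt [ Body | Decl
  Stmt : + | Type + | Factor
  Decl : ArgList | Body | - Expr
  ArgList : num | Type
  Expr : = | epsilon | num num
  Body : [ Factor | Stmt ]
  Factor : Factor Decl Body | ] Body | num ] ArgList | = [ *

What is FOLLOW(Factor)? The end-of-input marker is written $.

In Stmt : Factor: Factor is at the end, add FOLLOW(Stmt) = { [, ] }.
In Body : [ Factor: Factor is at the end, add FOLLOW(Body) = { $, +, -, =, [, ], num }.
In Factor : Factor Decl Body: add FIRST(Decl Body) = { +, -, =, [, ], num }.
Union: FOLLOW(Factor) = { $, +, -, =, [, ], num }.

{ $, +, -, =, [, ], num }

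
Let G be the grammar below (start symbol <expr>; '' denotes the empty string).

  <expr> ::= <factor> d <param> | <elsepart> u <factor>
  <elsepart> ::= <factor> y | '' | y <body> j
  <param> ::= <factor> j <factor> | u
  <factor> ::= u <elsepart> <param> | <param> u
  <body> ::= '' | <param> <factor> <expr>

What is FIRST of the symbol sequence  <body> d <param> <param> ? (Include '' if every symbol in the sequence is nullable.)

{ d, u }

Add FIRST(<body>)\{''} = { u }; <body> is nullable, continue.
d is a terminal; add {d} and stop.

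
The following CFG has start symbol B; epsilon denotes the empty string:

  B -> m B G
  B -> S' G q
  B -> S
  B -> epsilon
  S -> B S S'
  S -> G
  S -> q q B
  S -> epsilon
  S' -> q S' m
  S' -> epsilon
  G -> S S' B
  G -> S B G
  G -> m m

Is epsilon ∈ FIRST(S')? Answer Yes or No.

S' has an epsilon-production, so S' ⇒ epsilon.

Yes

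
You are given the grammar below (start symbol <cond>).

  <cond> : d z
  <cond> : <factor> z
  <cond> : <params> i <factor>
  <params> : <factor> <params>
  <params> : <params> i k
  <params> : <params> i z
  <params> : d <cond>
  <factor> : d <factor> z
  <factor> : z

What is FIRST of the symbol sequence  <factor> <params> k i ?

Add FIRST(<factor>) = { d, z }; <factor> is not nullable, stop.

{ d, z }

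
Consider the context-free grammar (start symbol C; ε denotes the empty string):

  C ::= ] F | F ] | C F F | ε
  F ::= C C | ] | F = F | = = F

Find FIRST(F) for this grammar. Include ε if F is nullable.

From F ::= C C: C, C nullable, take FIRST(C) ∪ FIRST(C) = { =, ] }; also ε since the whole RHS is nullable.
F ::= ] contributes {]}.
From F ::= F = F: F nullable, take FIRST(F) ∪ {=} = { =, ] }.
F ::= = = F contributes {=}.
Union: FIRST(F) = { =, ], ε }.

{ =, ], ε }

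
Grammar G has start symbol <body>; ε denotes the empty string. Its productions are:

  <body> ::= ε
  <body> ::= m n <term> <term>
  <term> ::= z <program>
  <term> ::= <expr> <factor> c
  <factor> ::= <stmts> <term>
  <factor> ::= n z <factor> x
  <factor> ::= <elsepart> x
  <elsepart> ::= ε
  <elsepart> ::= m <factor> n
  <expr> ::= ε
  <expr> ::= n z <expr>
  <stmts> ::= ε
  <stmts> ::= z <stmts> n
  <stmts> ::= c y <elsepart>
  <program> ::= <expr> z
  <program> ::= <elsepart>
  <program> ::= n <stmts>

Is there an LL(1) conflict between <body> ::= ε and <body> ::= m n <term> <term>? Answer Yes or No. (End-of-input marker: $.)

No

FIRST(ε) = { ε } and FIRST(m n <term> <term>) = { m }.
The first is nullable but FOLLOW(<body>) = { $ } is disjoint from FIRST of the second.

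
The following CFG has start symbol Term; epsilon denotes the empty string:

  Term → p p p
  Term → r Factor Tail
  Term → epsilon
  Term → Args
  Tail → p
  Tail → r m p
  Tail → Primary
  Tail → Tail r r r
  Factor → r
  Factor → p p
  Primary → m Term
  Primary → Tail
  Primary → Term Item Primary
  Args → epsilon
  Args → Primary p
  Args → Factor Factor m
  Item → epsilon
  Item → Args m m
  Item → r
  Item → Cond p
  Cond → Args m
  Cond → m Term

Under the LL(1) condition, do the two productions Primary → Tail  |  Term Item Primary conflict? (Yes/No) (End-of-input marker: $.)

FIRST(Tail) = { m, p, r } and FIRST(Term Item Primary) = { m, p, r }.
Both contain m, so the two alternatives are not disjoint — LL(1) conflict.

Yes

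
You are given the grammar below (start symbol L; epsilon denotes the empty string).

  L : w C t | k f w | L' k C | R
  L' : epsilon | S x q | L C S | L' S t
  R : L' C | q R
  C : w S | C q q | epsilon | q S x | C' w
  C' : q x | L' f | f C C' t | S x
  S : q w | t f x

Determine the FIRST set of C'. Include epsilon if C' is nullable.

{ f, k, q, t, w }

C' : q x contributes {q}.
From C' : L' f: L' nullable, take FIRST(L') ∪ {f} = { f, k, q, t, w }.
C' : f C C' t contributes {f}.
From C' : S x: add FIRST(S) = { q, t }.
Union: FIRST(C') = { f, k, q, t, w }.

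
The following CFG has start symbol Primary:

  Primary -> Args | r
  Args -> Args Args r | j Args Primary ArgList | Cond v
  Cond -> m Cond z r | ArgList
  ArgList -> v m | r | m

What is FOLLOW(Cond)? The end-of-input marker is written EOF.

{ v, z }

In Args -> Cond v: add FIRST(v) = { v }.
In Cond -> m Cond z r: add FIRST(z r) = { z }.
Union: FOLLOW(Cond) = { v, z }.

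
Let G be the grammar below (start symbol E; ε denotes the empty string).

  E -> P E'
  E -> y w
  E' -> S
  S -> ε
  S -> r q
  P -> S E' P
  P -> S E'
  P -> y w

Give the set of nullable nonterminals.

Directly nullable (have an ε-production): S.
E -> P E' with every symbol nullable, so E is nullable.
E' -> S with every symbol nullable, so E' is nullable.
P -> S E' P with every symbol nullable, so P is nullable.

{ E, E', P, S }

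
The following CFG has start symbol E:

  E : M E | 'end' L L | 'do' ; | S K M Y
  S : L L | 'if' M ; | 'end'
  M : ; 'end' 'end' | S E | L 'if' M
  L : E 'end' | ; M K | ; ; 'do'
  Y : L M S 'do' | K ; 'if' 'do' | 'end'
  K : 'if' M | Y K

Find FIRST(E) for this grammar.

From E : M E: add FIRST(M) = { 'do', 'end', 'if', ; }.
E : 'end' L L contributes {'end'}.
E : 'do' ; contributes {'do'}.
From E : S K M Y: add FIRST(S) = { 'do', 'end', 'if', ; }.
Union: FIRST(E) = { 'do', 'end', 'if', ; }.

{ 'do', 'end', 'if', ; }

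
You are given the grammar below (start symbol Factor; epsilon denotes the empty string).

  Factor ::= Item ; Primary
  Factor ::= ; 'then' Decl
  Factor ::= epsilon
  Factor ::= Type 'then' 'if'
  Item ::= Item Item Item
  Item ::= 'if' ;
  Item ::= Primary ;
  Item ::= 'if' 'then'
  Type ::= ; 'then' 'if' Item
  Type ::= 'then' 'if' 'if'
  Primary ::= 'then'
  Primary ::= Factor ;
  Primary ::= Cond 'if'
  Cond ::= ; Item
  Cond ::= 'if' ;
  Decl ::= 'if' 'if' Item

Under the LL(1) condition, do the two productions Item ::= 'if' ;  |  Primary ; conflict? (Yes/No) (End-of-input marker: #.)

Yes

FIRST('if' ;) = { 'if' } and FIRST(Primary ;) = { 'if', 'then', ; }.
Both contain 'if', so the two alternatives are not disjoint — LL(1) conflict.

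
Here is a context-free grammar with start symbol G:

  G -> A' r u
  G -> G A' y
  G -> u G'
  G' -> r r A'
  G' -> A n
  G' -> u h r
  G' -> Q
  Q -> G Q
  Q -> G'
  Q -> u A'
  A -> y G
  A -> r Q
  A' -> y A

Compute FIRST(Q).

{ r, u, y }

From Q -> G Q: add FIRST(G) = { u, y }.
From Q -> G': add FIRST(G') = { r, u, y }.
Q -> u A' contributes {u}.
Union: FIRST(Q) = { r, u, y }.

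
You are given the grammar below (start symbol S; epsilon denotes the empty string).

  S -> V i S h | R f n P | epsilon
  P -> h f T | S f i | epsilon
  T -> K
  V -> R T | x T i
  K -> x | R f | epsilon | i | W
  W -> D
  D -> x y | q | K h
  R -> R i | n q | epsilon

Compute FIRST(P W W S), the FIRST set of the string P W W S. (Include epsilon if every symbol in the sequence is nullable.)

Add FIRST(P)\{epsilon} = { f, h, i, n, q, x }; P is nullable, continue.
Add FIRST(W) = { f, h, i, n, q, x }; W is not nullable, stop.

{ f, h, i, n, q, x }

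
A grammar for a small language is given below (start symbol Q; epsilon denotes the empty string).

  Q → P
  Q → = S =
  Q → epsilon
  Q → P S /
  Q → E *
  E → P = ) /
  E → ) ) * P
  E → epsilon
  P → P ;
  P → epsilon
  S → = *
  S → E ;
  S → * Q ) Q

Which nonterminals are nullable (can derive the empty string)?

{ E, P, Q }

Directly nullable (have an epsilon-production): Q, E, P.
No other nonterminal has a production whose RHS symbols are all nullable.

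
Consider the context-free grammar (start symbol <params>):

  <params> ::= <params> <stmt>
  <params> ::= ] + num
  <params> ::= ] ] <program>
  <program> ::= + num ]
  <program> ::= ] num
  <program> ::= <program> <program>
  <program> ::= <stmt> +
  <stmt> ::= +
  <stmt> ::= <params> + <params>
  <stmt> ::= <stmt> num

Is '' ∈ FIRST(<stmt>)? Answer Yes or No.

No nonterminal in this grammar is nullable.
No production of <stmt> has an RHS whose symbols are all nullable, so <stmt> is not nullable.

No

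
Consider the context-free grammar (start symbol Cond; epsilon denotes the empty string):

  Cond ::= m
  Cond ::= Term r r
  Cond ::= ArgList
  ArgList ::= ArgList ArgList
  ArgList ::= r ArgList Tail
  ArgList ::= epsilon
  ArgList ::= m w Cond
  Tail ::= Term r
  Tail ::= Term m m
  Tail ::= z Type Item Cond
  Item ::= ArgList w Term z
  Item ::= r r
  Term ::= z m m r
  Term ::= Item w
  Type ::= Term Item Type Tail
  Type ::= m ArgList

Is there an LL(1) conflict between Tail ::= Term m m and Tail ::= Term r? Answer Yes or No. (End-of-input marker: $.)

FIRST(Term m m) = { m, r, w, z } and FIRST(Term r) = { m, r, w, z }.
Both contain m, so the two alternatives are not disjoint — LL(1) conflict.

Yes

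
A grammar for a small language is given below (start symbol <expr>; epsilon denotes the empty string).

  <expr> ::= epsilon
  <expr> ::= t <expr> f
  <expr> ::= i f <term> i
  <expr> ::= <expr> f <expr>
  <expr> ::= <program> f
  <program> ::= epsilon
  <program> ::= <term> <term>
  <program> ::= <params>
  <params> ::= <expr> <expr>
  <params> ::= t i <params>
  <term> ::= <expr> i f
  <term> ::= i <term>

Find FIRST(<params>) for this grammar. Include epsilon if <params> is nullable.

From <params> ::= <expr> <expr>: <expr>, <expr> nullable, take FIRST(<expr>) ∪ FIRST(<expr>) = { f, i, t }; also epsilon since the whole RHS is nullable.
<params> ::= t i <params> contributes {t}.
Union: FIRST(<params>) = { f, i, t, epsilon }.

{ f, i, t, epsilon }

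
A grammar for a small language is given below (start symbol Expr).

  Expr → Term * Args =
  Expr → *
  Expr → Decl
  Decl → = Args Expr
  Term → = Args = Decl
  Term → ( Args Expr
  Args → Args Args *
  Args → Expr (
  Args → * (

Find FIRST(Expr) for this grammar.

From Expr → Term * Args =: add FIRST(Term) = { (, = }.
Expr → * contributes {*}.
From Expr → Decl: add FIRST(Decl) = { = }.
Union: FIRST(Expr) = { (, *, = }.

{ (, *, = }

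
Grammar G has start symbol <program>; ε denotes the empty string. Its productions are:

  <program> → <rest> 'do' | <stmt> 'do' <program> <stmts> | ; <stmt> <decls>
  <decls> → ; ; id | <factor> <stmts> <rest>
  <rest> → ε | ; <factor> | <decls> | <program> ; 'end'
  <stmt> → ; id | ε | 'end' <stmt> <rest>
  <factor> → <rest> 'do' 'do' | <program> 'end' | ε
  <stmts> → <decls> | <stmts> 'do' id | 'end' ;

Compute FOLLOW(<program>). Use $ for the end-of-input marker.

<program> is the start symbol, so $ ∈ FOLLOW(<program>).
In <program> → <stmt> 'do' <program> <stmts>: add FIRST(<stmts>) = { 'do', 'end', ; }.
In <rest> → <program> ; 'end': add FIRST(; 'end') = { ; }.
In <factor> → <program> 'end': add FIRST('end') = { 'end' }.
Union: FOLLOW(<program>) = { $, 'do', 'end', ; }.

{ $, 'do', 'end', ; }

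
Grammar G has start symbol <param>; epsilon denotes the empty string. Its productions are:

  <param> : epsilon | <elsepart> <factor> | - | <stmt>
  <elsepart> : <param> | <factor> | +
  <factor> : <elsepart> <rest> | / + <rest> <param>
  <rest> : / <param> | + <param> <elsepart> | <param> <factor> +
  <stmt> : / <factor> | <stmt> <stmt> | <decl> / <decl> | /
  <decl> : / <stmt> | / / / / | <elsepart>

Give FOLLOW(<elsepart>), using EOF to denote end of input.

{ EOF, +, -, / }

In <param> : <elsepart> <factor>: add FIRST(<factor>) = { +, -, / }.
In <factor> : <elsepart> <rest>: add FIRST(<rest>) = { +, -, / }.
In <rest> : + <param> <elsepart>: <elsepart> is at the end, add FOLLOW(<rest>) = { EOF, +, -, / }.
In <decl> : <elsepart>: <elsepart> is at the end, add FOLLOW(<decl>) = { EOF, +, -, / }.
Union: FOLLOW(<elsepart>) = { EOF, +, -, / }.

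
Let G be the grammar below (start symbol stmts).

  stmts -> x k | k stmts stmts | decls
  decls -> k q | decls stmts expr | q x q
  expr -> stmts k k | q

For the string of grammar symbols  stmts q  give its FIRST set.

{ k, q, x }

Add FIRST(stmts) = { k, q, x }; stmts is not nullable, stop.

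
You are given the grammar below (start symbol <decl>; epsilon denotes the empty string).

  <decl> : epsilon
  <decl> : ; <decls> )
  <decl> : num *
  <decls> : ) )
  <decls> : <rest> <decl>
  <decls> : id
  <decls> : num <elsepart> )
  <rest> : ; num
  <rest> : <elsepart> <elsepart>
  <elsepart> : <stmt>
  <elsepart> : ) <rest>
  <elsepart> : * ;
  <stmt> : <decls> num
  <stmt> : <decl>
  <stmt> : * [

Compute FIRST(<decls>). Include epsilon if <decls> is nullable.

<decls> : ) ) contributes {)}.
From <decls> : <rest> <decl>: <rest>, <decl> nullable, take FIRST(<rest>) ∪ FIRST(<decl>) = { ), *, ;, id, num }; also epsilon since the whole RHS is nullable.
<decls> : id contributes {id}.
<decls> : num <elsepart> ) contributes {num}.
Union: FIRST(<decls>) = { ), *, ;, id, num, epsilon }.

{ ), *, ;, id, num, epsilon }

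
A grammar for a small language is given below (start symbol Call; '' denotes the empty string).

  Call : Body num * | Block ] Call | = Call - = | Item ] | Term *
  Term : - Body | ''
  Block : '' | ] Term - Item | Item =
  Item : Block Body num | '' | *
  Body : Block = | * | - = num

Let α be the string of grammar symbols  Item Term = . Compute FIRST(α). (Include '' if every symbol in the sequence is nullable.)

Add FIRST(Item)\{''} = { *, -, =, ] }; Item is nullable, continue.
Add FIRST(Term)\{''} = { - }; Term is nullable, continue.
= is a terminal; add {=} and stop.

{ *, -, =, ] }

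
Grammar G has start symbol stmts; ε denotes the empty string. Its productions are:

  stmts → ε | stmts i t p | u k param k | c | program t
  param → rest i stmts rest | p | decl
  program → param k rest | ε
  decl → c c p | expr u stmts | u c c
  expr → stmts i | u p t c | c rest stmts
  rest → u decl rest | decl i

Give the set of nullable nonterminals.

{ program, stmts }

Directly nullable (have an ε-production): stmts, program.
No other nonterminal has a production whose RHS symbols are all nullable.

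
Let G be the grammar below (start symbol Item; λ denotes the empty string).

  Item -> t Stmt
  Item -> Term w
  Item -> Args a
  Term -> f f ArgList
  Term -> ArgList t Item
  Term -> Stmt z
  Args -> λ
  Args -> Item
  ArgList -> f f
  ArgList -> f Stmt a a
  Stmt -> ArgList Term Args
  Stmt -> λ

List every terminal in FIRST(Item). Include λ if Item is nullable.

Item -> t Stmt contributes {t}.
From Item -> Term w: add FIRST(Term) = { f, z }.
From Item -> Args a: Args nullable, take FIRST(Args) ∪ {a} = { a, f, t, z }.
Union: FIRST(Item) = { a, f, t, z }.

{ a, f, t, z }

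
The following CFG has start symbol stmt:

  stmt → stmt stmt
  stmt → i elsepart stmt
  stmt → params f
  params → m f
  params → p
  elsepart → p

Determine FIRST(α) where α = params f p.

Add FIRST(params) = { m, p }; params is not nullable, stop.

{ m, p }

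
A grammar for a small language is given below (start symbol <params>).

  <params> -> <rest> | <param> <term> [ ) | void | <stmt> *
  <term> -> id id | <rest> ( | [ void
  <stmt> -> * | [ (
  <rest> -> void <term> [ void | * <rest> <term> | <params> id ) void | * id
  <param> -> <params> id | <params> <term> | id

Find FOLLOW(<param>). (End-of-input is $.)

{ *, [, id, void }

In <params> -> <param> <term> [ ): add FIRST(<term> [ )) = { *, [, id, void }.
Union: FOLLOW(<param>) = { *, [, id, void }.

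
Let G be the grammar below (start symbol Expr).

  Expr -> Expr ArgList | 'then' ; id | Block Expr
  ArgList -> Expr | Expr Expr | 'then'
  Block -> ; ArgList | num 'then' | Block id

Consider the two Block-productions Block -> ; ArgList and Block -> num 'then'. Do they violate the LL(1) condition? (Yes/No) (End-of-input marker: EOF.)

FIRST(; ArgList) = { ; } and FIRST(num 'then') = { num }.
The FIRST sets are disjoint and neither alternative is nullable — no conflict.

No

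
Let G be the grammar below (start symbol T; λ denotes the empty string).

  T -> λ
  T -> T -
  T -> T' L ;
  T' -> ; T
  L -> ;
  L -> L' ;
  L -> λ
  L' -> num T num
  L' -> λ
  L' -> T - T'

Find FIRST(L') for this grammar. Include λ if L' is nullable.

L' -> num T num contributes {num}.
L' -> λ contributes λ.
From L' -> T - T': T nullable, take FIRST(T) ∪ {-} = { -, ; }.
Union: FIRST(L') = { -, ;, num, λ }.

{ -, ;, num, λ }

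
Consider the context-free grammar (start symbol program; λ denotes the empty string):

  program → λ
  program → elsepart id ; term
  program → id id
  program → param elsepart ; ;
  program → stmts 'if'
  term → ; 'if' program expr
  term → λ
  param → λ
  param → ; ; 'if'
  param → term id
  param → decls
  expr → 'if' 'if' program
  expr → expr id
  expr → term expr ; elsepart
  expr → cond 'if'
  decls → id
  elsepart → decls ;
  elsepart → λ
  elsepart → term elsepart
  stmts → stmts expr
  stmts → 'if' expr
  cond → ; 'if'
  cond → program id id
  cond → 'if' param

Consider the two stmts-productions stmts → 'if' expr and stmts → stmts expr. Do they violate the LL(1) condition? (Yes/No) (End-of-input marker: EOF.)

Yes

FIRST('if' expr) = { 'if' } and FIRST(stmts expr) = { 'if' }.
Both contain 'if', so the two alternatives are not disjoint — LL(1) conflict.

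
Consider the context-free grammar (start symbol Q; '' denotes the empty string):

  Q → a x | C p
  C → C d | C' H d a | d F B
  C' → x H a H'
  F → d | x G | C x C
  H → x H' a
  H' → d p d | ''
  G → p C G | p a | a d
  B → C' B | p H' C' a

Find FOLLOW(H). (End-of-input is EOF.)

{ a, d }

In C → C' H d a: add FIRST(d a) = { d }.
In C' → x H a H': add FIRST(a H') = { a }.
Union: FOLLOW(H) = { a, d }.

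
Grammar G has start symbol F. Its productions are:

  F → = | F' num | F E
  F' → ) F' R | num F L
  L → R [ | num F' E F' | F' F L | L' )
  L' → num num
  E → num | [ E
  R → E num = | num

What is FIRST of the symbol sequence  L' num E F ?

{ num }

Add FIRST(L') = { num }; L' is not nullable, stop.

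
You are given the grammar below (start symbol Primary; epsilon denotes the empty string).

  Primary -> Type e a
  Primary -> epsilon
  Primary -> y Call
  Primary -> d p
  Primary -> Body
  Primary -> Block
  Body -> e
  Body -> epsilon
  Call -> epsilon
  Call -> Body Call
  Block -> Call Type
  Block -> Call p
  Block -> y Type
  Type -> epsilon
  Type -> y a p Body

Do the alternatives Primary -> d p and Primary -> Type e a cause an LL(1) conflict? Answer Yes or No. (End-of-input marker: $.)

No

FIRST(d p) = { d } and FIRST(Type e a) = { e, y }.
The FIRST sets are disjoint and neither alternative is nullable — no conflict.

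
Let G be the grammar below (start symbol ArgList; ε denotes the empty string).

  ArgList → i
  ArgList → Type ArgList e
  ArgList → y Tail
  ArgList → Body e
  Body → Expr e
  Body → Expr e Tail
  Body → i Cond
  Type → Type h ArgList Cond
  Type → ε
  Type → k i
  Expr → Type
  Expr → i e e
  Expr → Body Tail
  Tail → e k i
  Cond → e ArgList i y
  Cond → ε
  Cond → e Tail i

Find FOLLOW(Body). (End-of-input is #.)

{ e }

In ArgList → Body e: add FIRST(e) = { e }.
In Expr → Body Tail: add FIRST(Tail) = { e }.
Union: FOLLOW(Body) = { e }.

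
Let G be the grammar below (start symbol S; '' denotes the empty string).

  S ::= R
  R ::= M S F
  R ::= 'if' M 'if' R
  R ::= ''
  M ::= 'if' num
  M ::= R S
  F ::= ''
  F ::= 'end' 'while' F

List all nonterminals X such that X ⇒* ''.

{ F, M, R, S }

Directly nullable (have an ''-production): R, F.
S ::= R with every symbol nullable, so S is nullable.
M ::= R S with every symbol nullable, so M is nullable.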